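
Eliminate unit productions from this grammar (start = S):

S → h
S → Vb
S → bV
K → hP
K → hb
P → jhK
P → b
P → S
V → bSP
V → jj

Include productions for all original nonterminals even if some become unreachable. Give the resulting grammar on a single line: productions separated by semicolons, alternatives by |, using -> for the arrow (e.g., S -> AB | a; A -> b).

S -> h | Vb | bV; K -> hP | hb; P -> b | h | Vb | bV | jhK; V -> jj | bSP

Unit productions: P->S.
Unit pairs (A ⇒* B via units): (P,S).
S: inherits non-unit rules of {S} → Vb | bV | h.
K: inherits non-unit rules of {K} → hP | hb.
P: inherits non-unit rules of {P, S} → Vb | b | bV | h | jhK.
V: inherits non-unit rules of {V} → bSP | jj.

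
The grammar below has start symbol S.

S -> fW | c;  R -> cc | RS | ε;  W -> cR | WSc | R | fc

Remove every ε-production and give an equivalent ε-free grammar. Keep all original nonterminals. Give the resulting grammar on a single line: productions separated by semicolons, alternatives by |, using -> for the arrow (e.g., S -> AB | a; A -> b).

S -> c | f | fW; R -> S | RS | cc; W -> R | c | Sc | cR | fc | WSc

Nullable set: {R, W}.
S -> fW: W nullable, giving f | fW.
Drop R -> ε.
R -> RS: R nullable, giving RS | S.
W -> R: R nullable, giving R.
W -> WSc: W nullable, giving Sc | WSc.
W -> cR: R nullable, giving c | cR.
Unchanged (no nullable symbols): S -> c; R -> cc; W -> fc.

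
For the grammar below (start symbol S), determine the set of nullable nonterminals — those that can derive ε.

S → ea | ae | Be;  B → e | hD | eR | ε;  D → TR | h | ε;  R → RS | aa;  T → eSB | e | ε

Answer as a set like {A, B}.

{B, D, T}

Directly nullable (have an ε-rule): {B, D, T}.
Not nullable: R, S — each has a terminal in every rule's right-hand side or depends on a non-nullable symbol.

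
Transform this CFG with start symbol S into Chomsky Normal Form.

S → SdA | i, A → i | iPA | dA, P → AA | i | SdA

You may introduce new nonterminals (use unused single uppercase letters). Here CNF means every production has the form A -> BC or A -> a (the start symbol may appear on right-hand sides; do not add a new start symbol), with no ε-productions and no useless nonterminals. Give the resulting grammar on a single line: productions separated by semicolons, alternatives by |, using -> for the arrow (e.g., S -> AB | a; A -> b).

S -> i | SF; A -> i | BA | CD; B -> d; C -> i; D -> PA; E -> BA; F -> BA; P -> i | AA | SE

No ε-productions.
No unit productions to eliminate.
TERM: introduce B -> d, C -> i and substitute in every rule of length ≥2.
BIN: A -> CPA becomes A -> CD, D -> PA; P -> SBA becomes P -> SE, E -> BA; S -> SBA becomes S -> SF, F -> BA.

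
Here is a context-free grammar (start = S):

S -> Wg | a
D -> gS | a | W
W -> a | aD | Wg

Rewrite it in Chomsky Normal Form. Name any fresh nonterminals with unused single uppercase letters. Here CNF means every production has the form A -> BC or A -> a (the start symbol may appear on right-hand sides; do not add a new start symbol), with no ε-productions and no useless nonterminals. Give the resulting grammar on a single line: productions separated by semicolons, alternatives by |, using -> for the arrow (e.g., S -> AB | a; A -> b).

No ε-productions.
After unit-elimination: S -> a | Wg; D -> a | Wg | aD | gS; W -> a | Wg | aD.
TERM: introduce B -> a, A -> g and substitute in every rule of length ≥2.

S -> a | WA; A -> g; B -> a; D -> a | AS | BD | WA; W -> a | BD | WA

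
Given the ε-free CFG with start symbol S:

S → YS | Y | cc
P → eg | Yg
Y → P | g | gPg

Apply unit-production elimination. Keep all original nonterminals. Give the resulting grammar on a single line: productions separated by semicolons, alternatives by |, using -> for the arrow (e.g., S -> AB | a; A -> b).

S -> g | YS | Yg | cc | eg | gPg; P -> Yg | eg; Y -> g | Yg | eg | gPg

Unit productions: S->Y, Y->P.
Unit pairs (A ⇒* B via units): (S,P), (S,Y), (Y,P).
S: inherits non-unit rules of {P, S, Y} → YS | Yg | cc | eg | g | gPg.
P: inherits non-unit rules of {P} → Yg | eg.
Y: inherits non-unit rules of {P, Y} → Yg | eg | g | gPg.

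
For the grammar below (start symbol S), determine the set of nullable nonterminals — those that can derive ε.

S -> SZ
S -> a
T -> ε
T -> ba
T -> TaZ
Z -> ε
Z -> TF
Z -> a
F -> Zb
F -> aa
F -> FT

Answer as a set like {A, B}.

Directly nullable (have an ε-rule): {T, Z}.
Not nullable: F, S — each has a terminal in every rule's right-hand side or depends on a non-nullable symbol.

{T, Z}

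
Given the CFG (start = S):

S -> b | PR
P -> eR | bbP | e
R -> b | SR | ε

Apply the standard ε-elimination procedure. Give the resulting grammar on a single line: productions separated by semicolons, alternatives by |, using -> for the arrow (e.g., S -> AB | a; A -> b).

Nullable set: {R}.
S -> PR: R nullable, giving P | PR.
P -> eR: R nullable, giving e | eR.
Drop R -> ε.
R -> SR: R nullable, giving S | SR.
Unchanged (no nullable symbols): S -> b; P -> bbP; P -> e; R -> b.

S -> P | b | PR; P -> e | eR | bbP; R -> S | b | SR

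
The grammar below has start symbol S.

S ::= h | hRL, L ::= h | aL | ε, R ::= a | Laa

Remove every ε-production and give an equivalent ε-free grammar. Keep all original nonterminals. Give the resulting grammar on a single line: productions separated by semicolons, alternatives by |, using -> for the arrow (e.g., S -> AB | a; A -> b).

S -> h | hR | hRL; L -> a | h | aL; R -> a | aa | Laa

Nullable set: {L}.
S -> hRL: L nullable, giving hR | hRL.
Drop L -> ε.
L -> aL: L nullable, giving a | aL.
R -> Laa: L nullable, giving Laa | aa.
Unchanged (no nullable symbols): S -> h; L -> h; R -> a.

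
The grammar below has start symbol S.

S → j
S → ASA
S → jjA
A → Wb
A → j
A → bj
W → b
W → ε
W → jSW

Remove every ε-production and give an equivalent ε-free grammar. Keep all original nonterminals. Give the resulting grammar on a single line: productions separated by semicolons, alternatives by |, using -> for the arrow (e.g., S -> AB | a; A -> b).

S -> j | ASA | jjA; A -> b | j | Wb | bj; W -> b | jS | jSW

Nullable set: {W}.
A -> Wb: W nullable, giving Wb | b.
Drop W -> ε.
W -> jSW: W nullable, giving jS | jSW.
Unchanged (no nullable symbols): S -> ASA; S -> j; S -> jjA; A -> bj; A -> j; W -> b.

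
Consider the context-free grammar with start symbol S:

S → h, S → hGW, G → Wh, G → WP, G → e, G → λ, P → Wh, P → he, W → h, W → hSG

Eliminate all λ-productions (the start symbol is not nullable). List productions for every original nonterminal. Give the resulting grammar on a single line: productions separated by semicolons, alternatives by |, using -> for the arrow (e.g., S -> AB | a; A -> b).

Nullable set: {G}.
S -> hGW: G nullable, giving hGW | hW.
Drop G -> λ.
W -> hSG: G nullable, giving hS | hSG.
Unchanged (no nullable symbols): S -> h; G -> WP; G -> Wh; G -> e; P -> Wh; P -> he; W -> h.

S -> h | hW | hGW; G -> e | WP | Wh; P -> Wh | he; W -> h | hS | hSG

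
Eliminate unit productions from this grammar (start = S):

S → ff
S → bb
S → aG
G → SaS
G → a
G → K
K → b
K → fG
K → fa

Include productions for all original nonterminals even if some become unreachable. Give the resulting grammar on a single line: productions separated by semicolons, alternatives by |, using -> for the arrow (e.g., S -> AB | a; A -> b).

S -> aG | bb | ff; G -> a | b | fG | fa | SaS; K -> b | fG | fa

Unit productions: G->K.
Unit pairs (A ⇒* B via units): (G,K).
S: inherits non-unit rules of {S} → aG | bb | ff.
G: inherits non-unit rules of {G, K} → SaS | a | b | fG | fa.
K: inherits non-unit rules of {K} → b | fG | fa.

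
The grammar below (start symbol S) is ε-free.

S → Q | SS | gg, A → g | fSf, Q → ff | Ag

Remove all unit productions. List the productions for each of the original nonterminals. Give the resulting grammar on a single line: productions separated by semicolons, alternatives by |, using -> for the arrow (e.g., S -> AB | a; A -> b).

Unit productions: S->Q.
Unit pairs (A ⇒* B via units): (S,Q).
S: inherits non-unit rules of {Q, S} → Ag | SS | ff | gg.
A: inherits non-unit rules of {A} → fSf | g.
Q: inherits non-unit rules of {Q} → Ag | ff.

S -> Ag | SS | ff | gg; A -> g | fSf; Q -> Ag | ff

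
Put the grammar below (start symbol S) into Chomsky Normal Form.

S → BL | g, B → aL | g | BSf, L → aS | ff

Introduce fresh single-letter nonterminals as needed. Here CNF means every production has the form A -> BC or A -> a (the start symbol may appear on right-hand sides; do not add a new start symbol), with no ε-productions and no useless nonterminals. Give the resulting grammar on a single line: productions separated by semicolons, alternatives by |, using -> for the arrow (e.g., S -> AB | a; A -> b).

No ε-productions.
No unit productions to eliminate.
TERM: introduce C -> a, A -> f and substitute in every rule of length ≥2.
BIN: B -> BSA becomes B -> BD, D -> SA.

S -> g | BL; A -> f; B -> g | BD | CL; C -> a; D -> SA; L -> AA | CS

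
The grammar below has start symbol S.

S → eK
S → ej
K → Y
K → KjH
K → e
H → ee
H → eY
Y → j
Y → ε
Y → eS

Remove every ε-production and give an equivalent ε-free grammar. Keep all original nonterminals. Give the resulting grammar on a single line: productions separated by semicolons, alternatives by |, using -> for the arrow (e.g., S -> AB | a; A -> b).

S -> e | eK | ej; H -> e | eY | ee; K -> Y | e | jH | KjH; Y -> j | eS

Nullable set: {K, Y}.
S -> eK: K nullable, giving e | eK.
H -> eY: Y nullable, giving e | eY.
K -> KjH: K nullable, giving KjH | jH.
K -> Y: Y nullable, giving Y.
Drop Y -> ε.
Unchanged (no nullable symbols): S -> ej; H -> ee; K -> e; Y -> eS; Y -> j.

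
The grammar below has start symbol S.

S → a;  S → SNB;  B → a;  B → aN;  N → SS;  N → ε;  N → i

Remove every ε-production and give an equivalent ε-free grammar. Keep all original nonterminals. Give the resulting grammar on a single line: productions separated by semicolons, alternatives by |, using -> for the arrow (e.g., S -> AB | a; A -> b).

S -> a | SB | SNB; B -> a | aN; N -> i | SS

Nullable set: {N}.
S -> SNB: N nullable, giving SB | SNB.
B -> aN: N nullable, giving a | aN.
Drop N -> ε.
Unchanged (no nullable symbols): S -> a; B -> a; N -> SS; N -> i.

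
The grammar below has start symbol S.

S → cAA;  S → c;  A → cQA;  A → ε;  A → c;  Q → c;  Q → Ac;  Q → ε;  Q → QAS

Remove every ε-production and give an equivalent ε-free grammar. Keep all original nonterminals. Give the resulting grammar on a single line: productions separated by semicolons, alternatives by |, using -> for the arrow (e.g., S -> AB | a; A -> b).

S -> c | cA | cAA; A -> c | cA | cQ | cQA; Q -> S | c | AS | Ac | QS | QAS

Nullable set: {A, Q}.
S -> cAA: A, A nullable, giving c | cA | cAA.
Drop A -> ε.
A -> cQA: Q, A nullable, giving c | cA | cQ | cQA.
Drop Q -> ε.
Q -> Ac: A nullable, giving Ac | c.
Q -> QAS: Q, A nullable, giving AS | QAS | QS | S.
Unchanged (no nullable symbols): S -> c; A -> c; Q -> c.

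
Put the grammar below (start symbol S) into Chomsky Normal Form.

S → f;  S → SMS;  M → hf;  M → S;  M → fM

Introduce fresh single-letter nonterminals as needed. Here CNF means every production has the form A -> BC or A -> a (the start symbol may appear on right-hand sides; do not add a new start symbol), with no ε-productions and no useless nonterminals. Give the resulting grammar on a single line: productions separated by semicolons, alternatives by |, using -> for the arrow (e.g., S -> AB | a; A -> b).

S -> f | SD; A -> f; B -> h; C -> MS; D -> MS; M -> f | AM | BA | SC

No ε-productions.
After unit-elimination: S -> f | SMS; M -> f | fM | hf | SMS.
TERM: introduce A -> f, B -> h and substitute in every rule of length ≥2.
BIN: M -> SMS becomes M -> SC, C -> MS; S -> SMS becomes S -> SD, D -> MS.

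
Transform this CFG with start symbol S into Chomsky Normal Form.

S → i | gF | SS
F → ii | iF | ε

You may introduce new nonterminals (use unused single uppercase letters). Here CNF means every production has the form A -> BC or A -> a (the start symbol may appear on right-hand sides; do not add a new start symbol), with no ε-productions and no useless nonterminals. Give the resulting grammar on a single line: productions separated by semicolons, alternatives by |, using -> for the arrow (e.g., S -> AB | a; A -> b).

S -> g | i | BF | SS; A -> i; B -> g; F -> i | AA | AF

Nullable: {F}; after ε-elimination: S -> g | i | SS | gF; F -> i | iF | ii.
No unit productions to eliminate.
TERM: introduce B -> g, A -> i and substitute in every rule of length ≥2.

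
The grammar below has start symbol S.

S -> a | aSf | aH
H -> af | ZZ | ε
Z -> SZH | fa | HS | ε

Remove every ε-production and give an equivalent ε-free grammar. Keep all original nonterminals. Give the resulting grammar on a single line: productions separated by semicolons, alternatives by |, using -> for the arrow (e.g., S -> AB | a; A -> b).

S -> a | aH | aSf; H -> Z | ZZ | af; Z -> S | HS | SH | SZ | fa | SZH

Nullable set: {H, Z}.
S -> aH: H nullable, giving a | aH.
Drop H -> ε.
H -> ZZ: Z, Z nullable, giving Z | ZZ.
Drop Z -> ε.
Z -> HS: H nullable, giving HS | S.
Z -> SZH: Z, H nullable, giving S | SH | SZ | SZH.
Unchanged (no nullable symbols): S -> a; S -> aSf; H -> af; Z -> fa.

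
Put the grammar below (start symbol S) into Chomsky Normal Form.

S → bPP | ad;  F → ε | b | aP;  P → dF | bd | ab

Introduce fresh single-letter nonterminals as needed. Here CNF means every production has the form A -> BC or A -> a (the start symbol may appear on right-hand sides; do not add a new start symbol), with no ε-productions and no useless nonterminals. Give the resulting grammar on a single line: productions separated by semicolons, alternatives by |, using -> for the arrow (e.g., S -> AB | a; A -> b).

S -> AC | BD; A -> a; B -> b; C -> d; D -> PP; F -> b | AP; P -> d | AB | BC | CF

Nullable: {F}; after ε-elimination: S -> ad | bPP; F -> b | aP; P -> d | ab | bd | dF.
No unit productions to eliminate.
TERM: introduce A -> a, B -> b, C -> d and substitute in every rule of length ≥2.
BIN: S -> BPP becomes S -> BD, D -> PP.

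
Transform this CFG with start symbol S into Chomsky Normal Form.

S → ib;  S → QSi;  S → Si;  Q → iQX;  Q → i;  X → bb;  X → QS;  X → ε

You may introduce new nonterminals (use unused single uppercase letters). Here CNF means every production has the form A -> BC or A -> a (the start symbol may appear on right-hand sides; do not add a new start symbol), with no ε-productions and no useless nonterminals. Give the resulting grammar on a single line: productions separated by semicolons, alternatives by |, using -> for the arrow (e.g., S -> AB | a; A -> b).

S -> AB | QD | SA; A -> i; B -> b; C -> QX; D -> SA; Q -> i | AC | AQ; X -> BB | QS

Nullable: {X}; after ε-elimination: S -> Si | ib | QSi; Q -> i | iQ | iQX; X -> QS | bb.
No unit productions to eliminate.
TERM: introduce B -> b, A -> i and substitute in every rule of length ≥2.
BIN: Q -> AQX becomes Q -> AC, C -> QX; S -> QSA becomes S -> QD, D -> SA.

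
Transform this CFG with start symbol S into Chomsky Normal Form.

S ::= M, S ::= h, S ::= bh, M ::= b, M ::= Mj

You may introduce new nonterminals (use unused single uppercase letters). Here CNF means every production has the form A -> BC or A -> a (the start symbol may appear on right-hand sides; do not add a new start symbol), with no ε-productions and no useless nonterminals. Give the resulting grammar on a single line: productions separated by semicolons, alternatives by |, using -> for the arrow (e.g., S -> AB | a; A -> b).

No ε-productions.
After unit-elimination: S -> b | h | Mj | bh; M -> b | Mj.
TERM: introduce B -> b, C -> h, A -> j and substitute in every rule of length ≥2.

S -> b | h | BC | MA; A -> j; B -> b; C -> h; M -> b | MA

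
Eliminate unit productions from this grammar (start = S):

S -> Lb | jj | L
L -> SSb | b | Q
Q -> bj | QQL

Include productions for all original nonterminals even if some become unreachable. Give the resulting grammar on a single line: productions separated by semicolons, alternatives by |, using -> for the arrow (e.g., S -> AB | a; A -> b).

S -> b | Lb | bj | jj | QQL | SSb; L -> b | bj | QQL | SSb; Q -> bj | QQL

Unit productions: L->Q, S->L.
Unit pairs (A ⇒* B via units): (L,Q), (S,L), (S,Q).
S: inherits non-unit rules of {L, Q, S} → Lb | QQL | SSb | b | bj | jj.
L: inherits non-unit rules of {L, Q} → QQL | SSb | b | bj.
Q: inherits non-unit rules of {Q} → QQL | bj.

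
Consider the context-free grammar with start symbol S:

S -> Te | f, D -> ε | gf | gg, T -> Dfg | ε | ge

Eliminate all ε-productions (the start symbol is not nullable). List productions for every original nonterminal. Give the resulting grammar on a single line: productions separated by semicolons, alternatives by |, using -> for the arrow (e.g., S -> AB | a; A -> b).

Nullable set: {D, T}.
S -> Te: T nullable, giving Te | e.
Drop D -> ε.
Drop T -> ε.
T -> Dfg: D nullable, giving Dfg | fg.
Unchanged (no nullable symbols): S -> f; D -> gf; D -> gg; T -> ge.

S -> e | f | Te; D -> gf | gg; T -> fg | ge | Dfg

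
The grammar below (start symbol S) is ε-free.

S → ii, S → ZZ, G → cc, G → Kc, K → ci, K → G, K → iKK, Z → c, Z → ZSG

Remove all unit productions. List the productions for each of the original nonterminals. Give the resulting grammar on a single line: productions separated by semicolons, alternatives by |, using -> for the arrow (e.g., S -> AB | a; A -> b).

S -> ZZ | ii; G -> Kc | cc; K -> Kc | cc | ci | iKK; Z -> c | ZSG

Unit productions: K->G.
Unit pairs (A ⇒* B via units): (K,G).
S: inherits non-unit rules of {S} → ZZ | ii.
G: inherits non-unit rules of {G} → Kc | cc.
K: inherits non-unit rules of {G, K} → Kc | cc | ci | iKK.
Z: inherits non-unit rules of {Z} → ZSG | c.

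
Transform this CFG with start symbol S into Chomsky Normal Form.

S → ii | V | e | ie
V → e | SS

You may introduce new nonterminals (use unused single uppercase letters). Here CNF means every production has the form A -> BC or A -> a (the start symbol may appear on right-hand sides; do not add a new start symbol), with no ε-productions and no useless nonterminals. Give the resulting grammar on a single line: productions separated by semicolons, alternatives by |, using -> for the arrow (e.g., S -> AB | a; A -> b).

No ε-productions.
After unit-elimination: S -> e | SS | ie | ii; V -> e | SS.
TERM: introduce B -> e, A -> i and substitute in every rule of length ≥2.
Drop unreachable/unproductive: V.

S -> e | AA | AB | SS; A -> i; B -> e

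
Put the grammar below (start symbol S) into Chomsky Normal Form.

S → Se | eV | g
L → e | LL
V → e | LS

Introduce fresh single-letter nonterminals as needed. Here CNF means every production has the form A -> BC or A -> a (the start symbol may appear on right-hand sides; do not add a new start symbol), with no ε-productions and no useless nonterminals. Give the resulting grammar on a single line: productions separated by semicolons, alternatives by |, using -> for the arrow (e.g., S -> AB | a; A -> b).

S -> g | AV | SA; A -> e; L -> e | LL; V -> e | LS

No ε-productions.
No unit productions to eliminate.
TERM: introduce A -> e and substitute in every rule of length ≥2.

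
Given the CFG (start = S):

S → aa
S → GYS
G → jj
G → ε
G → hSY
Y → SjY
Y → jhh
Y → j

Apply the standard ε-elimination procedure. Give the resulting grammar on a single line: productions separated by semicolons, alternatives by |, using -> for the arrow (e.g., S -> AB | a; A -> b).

S -> YS | aa | GYS; G -> jj | hSY; Y -> j | SjY | jhh

Nullable set: {G}.
S -> GYS: G nullable, giving GYS | YS.
Drop G -> ε.
Unchanged (no nullable symbols): S -> aa; G -> hSY; G -> jj; Y -> SjY; Y -> j; Y -> jhh.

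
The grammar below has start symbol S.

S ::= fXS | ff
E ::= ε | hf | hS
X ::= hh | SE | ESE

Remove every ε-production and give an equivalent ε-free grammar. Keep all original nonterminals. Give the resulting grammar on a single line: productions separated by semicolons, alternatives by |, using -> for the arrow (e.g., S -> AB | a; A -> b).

Nullable set: {E}.
Drop E -> ε.
X -> ESE: E, E nullable, giving ES | ESE | S | SE.
X -> SE: E nullable, giving S | SE.
Unchanged (no nullable symbols): S -> fXS; S -> ff; E -> hS; E -> hf; X -> hh.

S -> ff | fXS; E -> hS | hf; X -> S | ES | SE | hh | ESE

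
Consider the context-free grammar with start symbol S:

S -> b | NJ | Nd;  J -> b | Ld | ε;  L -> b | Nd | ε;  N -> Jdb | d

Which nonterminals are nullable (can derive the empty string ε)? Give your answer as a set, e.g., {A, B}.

{J, L}

Directly nullable (have an ε-rule): {J, L}.
Not nullable: N, S — each has a terminal in every rule's right-hand side or depends on a non-nullable symbol.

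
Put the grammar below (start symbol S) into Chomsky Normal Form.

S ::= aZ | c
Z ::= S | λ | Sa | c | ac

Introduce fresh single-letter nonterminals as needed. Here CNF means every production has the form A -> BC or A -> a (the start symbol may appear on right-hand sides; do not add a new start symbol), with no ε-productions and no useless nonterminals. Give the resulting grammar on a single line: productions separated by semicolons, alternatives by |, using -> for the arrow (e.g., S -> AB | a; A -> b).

Nullable: {Z}; after ε-elimination: S -> a | c | aZ; Z -> S | c | Sa | ac.
After unit-elimination: S -> a | c | aZ; Z -> a | c | Sa | aZ | ac.
TERM: introduce A -> a, B -> c and substitute in every rule of length ≥2.

S -> a | c | AZ; A -> a; B -> c; Z -> a | c | AB | AZ | SA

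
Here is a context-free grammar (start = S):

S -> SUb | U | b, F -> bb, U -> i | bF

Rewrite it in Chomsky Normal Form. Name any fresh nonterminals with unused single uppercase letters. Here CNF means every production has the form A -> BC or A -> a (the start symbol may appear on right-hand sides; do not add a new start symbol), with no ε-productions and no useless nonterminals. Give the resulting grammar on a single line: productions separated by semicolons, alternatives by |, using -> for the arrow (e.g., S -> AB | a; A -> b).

No ε-productions.
After unit-elimination: S -> b | i | bF | SUb; F -> bb; U -> i | bF.
TERM: introduce A -> b and substitute in every rule of length ≥2.
BIN: S -> SUA becomes S -> SB, B -> UA.

S -> b | i | AF | SB; A -> b; B -> UA; F -> AA; U -> i | AF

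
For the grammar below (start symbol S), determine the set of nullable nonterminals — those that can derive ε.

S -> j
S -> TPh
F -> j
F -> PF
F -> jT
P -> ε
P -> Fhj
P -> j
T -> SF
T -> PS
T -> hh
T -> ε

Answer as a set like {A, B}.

Directly nullable (have an ε-rule): {P, T}.
Not nullable: F, S — each has a terminal in every rule's right-hand side or depends on a non-nullable symbol.

{P, T}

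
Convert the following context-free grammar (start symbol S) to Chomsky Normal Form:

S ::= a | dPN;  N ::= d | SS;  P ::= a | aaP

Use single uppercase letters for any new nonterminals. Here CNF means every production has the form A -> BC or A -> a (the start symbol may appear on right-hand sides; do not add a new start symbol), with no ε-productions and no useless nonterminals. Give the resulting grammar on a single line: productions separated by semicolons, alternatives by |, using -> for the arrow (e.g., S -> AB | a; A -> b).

S -> a | BD; A -> a; B -> d; C -> AP; D -> PN; N -> d | SS; P -> a | AC

No ε-productions.
No unit productions to eliminate.
TERM: introduce A -> a, B -> d and substitute in every rule of length ≥2.
BIN: P -> AAP becomes P -> AC, C -> AP; S -> BPN becomes S -> BD, D -> PN.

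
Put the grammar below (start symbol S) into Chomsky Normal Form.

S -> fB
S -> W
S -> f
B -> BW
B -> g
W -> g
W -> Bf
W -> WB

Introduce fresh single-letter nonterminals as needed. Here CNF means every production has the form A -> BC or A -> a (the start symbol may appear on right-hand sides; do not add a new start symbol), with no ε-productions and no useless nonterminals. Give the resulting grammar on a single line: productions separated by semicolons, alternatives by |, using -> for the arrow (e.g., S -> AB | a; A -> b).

S -> f | g | AB | BA | WB; A -> f; B -> g | BW; W -> g | BA | WB

No ε-productions.
After unit-elimination: S -> f | g | Bf | WB | fB; B -> g | BW; W -> g | Bf | WB.
TERM: introduce A -> f and substitute in every rule of length ≥2.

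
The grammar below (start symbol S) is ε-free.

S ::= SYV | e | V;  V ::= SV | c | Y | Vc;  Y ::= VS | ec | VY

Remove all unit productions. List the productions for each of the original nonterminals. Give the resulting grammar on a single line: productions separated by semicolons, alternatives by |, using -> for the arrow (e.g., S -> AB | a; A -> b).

Unit productions: S->V, V->Y.
Unit pairs (A ⇒* B via units): (S,V), (S,Y), (V,Y).
S: inherits non-unit rules of {S, V, Y} → SV | SYV | VS | VY | Vc | c | e | ec.
V: inherits non-unit rules of {V, Y} → SV | VS | VY | Vc | c | ec.
Y: inherits non-unit rules of {Y} → VS | VY | ec.

S -> c | e | SV | VS | VY | Vc | ec | SYV; V -> c | SV | VS | VY | Vc | ec; Y -> VS | VY | ec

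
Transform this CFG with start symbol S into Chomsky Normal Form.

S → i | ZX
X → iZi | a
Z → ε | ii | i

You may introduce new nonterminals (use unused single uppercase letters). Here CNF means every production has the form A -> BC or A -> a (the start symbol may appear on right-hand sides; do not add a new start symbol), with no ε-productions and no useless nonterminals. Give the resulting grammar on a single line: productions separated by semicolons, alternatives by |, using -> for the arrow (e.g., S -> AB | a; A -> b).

S -> a | i | AA | AB | ZX; A -> i; B -> ZA; C -> ZA; X -> a | AA | AC; Z -> i | AA

Nullable: {Z}; after ε-elimination: S -> X | i | ZX; X -> a | ii | iZi; Z -> i | ii.
After unit-elimination: S -> a | i | ZX | ii | iZi; X -> a | ii | iZi; Z -> i | ii.
TERM: introduce A -> i and substitute in every rule of length ≥2.
BIN: S -> AZA becomes S -> AB, B -> ZA; X -> AZA becomes X -> AC, C -> ZA.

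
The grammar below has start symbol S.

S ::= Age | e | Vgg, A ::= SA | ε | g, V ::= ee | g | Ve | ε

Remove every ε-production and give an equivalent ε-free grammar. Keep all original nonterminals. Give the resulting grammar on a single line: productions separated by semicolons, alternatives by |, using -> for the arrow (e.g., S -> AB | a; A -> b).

S -> e | ge | gg | Age | Vgg; A -> S | g | SA; V -> e | g | Ve | ee

Nullable set: {A, V}.
S -> Age: A nullable, giving Age | ge.
S -> Vgg: V nullable, giving Vgg | gg.
Drop A -> ε.
A -> SA: A nullable, giving S | SA.
Drop V -> ε.
V -> Ve: V nullable, giving Ve | e.
Unchanged (no nullable symbols): S -> e; A -> g; V -> ee; V -> g.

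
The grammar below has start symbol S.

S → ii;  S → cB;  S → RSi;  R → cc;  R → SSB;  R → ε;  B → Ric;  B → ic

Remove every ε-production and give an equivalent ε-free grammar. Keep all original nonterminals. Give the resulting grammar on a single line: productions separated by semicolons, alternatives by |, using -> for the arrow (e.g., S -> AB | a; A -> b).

Nullable set: {R}.
S -> RSi: R nullable, giving RSi | Si.
B -> Ric: R nullable, giving Ric | ic.
Drop R -> ε.
Unchanged (no nullable symbols): S -> cB; S -> ii; B -> ic; R -> SSB; R -> cc.

S -> Si | cB | ii | RSi; B -> ic | Ric; R -> cc | SSB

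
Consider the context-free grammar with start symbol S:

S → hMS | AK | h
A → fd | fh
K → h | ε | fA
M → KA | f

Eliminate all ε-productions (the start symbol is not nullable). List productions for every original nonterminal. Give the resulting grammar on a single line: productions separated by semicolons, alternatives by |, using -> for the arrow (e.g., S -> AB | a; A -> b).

S -> A | h | AK | hMS; A -> fd | fh; K -> h | fA; M -> A | f | KA

Nullable set: {K}.
S -> AK: K nullable, giving A | AK.
Drop K -> ε.
M -> KA: K nullable, giving A | KA.
Unchanged (no nullable symbols): S -> h; S -> hMS; A -> fd; A -> fh; K -> fA; K -> h; M -> f.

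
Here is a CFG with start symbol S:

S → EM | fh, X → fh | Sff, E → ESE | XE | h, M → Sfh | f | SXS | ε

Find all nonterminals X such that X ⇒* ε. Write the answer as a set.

{M}

Directly nullable (have an ε-rule): {M}.
Not nullable: E, S, X — each has a terminal in every rule's right-hand side or depends on a non-nullable symbol.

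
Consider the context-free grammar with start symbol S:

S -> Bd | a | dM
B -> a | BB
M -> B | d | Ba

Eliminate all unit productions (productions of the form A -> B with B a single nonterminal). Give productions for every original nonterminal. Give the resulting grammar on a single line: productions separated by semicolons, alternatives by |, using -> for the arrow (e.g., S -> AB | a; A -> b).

Unit productions: M->B.
Unit pairs (A ⇒* B via units): (M,B).
S: inherits non-unit rules of {S} → Bd | a | dM.
B: inherits non-unit rules of {B} → BB | a.
M: inherits non-unit rules of {B, M} → BB | Ba | a | d.

S -> a | Bd | dM; B -> a | BB; M -> a | d | BB | Ba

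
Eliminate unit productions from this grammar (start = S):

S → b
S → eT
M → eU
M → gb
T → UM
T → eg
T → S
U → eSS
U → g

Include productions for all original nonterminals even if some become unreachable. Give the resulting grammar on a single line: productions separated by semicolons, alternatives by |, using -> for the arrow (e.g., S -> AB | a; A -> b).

S -> b | eT; M -> eU | gb; T -> b | UM | eT | eg; U -> g | eSS

Unit productions: T->S.
Unit pairs (A ⇒* B via units): (T,S).
S: inherits non-unit rules of {S} → b | eT.
M: inherits non-unit rules of {M} → eU | gb.
T: inherits non-unit rules of {S, T} → UM | b | eT | eg.
U: inherits non-unit rules of {U} → eSS | g.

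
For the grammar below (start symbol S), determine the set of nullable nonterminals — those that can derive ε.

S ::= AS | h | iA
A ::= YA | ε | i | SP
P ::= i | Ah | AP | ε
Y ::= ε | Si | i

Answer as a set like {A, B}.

{A, P, Y}

Directly nullable (have an ε-rule): {A, P, Y}.
Not nullable: S — each has a terminal in every rule's right-hand side or depends on a non-nullable symbol.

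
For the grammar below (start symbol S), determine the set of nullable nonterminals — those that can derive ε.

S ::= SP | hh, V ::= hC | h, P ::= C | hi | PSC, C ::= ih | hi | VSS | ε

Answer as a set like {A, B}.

{C, P}

Directly nullable (have an ε-rule): {C}.
P is nullable via P -> C (every symbol on the right is already known nullable).
Not nullable: S, V — each has a terminal in every rule's right-hand side or depends on a non-nullable symbol.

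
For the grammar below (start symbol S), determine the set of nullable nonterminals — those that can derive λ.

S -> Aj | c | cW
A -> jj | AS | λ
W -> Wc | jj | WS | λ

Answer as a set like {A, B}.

{A, W}

Directly nullable (have an ε-rule): {A, W}.
Not nullable: S — each has a terminal in every rule's right-hand side or depends on a non-nullable symbol.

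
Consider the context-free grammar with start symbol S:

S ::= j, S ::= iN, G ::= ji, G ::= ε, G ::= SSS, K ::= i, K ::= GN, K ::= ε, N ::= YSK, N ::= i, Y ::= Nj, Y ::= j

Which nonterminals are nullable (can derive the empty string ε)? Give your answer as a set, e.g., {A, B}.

Directly nullable (have an ε-rule): {G, K}.
Not nullable: N, S, Y — each has a terminal in every rule's right-hand side or depends on a non-nullable symbol.

{G, K}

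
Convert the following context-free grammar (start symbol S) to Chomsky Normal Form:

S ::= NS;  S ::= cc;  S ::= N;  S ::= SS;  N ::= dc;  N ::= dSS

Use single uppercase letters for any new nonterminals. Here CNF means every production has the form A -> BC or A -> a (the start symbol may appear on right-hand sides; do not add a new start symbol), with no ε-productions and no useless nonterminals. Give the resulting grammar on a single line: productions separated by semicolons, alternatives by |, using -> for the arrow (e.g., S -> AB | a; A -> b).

No ε-productions.
After unit-elimination: S -> NS | SS | cc | dc | dSS; N -> dc | dSS.
TERM: introduce B -> c, A -> d and substitute in every rule of length ≥2.
BIN: N -> ASS becomes N -> AC, C -> SS; S -> ASS becomes S -> AD, D -> SS.

S -> AB | AD | BB | NS | SS; A -> d; B -> c; C -> SS; D -> SS; N -> AB | AC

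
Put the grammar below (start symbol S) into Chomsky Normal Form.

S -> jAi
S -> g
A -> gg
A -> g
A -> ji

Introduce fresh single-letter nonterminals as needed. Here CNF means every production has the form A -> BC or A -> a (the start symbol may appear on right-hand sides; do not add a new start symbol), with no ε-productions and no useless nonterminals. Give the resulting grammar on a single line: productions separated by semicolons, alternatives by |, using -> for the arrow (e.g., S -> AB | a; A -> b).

S -> g | CE; A -> g | BB | CD; B -> g; C -> j; D -> i; E -> AD

No ε-productions.
No unit productions to eliminate.
TERM: introduce B -> g, D -> i, C -> j and substitute in every rule of length ≥2.
BIN: S -> CAD becomes S -> CE, E -> AD.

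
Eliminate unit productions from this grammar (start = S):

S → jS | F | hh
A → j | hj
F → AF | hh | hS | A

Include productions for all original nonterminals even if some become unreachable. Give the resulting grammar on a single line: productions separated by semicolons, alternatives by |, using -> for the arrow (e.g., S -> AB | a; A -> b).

Unit productions: F->A, S->F.
Unit pairs (A ⇒* B via units): (F,A), (S,A), (S,F).
S: inherits non-unit rules of {A, F, S} → AF | hS | hh | hj | j | jS.
A: inherits non-unit rules of {A} → hj | j.
F: inherits non-unit rules of {A, F} → AF | hS | hh | hj | j.

S -> j | AF | hS | hh | hj | jS; A -> j | hj; F -> j | AF | hS | hh | hj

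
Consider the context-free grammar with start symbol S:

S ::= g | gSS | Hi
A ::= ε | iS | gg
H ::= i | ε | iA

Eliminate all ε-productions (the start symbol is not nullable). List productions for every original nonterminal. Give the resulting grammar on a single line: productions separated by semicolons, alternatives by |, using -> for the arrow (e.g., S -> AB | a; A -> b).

Nullable set: {A, H}.
S -> Hi: H nullable, giving Hi | i.
Drop A -> ε.
Drop H -> ε.
H -> iA: A nullable, giving i | iA.
Unchanged (no nullable symbols): S -> g; S -> gSS; A -> gg; A -> iS; H -> i.

S -> g | i | Hi | gSS; A -> gg | iS; H -> i | iA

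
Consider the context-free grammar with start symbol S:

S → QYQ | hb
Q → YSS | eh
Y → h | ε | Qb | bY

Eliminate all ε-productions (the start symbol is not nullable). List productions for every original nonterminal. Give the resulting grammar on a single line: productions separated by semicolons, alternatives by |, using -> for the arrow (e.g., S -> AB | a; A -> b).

S -> QQ | hb | QYQ; Q -> SS | eh | YSS; Y -> b | h | Qb | bY

Nullable set: {Y}.
S -> QYQ: Y nullable, giving QQ | QYQ.
Q -> YSS: Y nullable, giving SS | YSS.
Drop Y -> ε.
Y -> bY: Y nullable, giving b | bY.
Unchanged (no nullable symbols): S -> hb; Q -> eh; Y -> Qb; Y -> h.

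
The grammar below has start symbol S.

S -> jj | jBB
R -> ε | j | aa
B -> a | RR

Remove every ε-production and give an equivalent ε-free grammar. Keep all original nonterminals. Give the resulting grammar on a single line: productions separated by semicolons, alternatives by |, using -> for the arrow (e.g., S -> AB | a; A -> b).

S -> j | jB | jj | jBB; B -> R | a | RR; R -> j | aa

Nullable set: {B, R}.
S -> jBB: B, B nullable, giving j | jB | jBB.
B -> RR: R, R nullable, giving R | RR.
Drop R -> ε.
Unchanged (no nullable symbols): S -> jj; B -> a; R -> aa; R -> j.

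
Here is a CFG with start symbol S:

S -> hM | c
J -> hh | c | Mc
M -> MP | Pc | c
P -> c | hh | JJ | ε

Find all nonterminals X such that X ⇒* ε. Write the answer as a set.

Directly nullable (have an ε-rule): {P}.
Not nullable: J, M, S — each has a terminal in every rule's right-hand side or depends on a non-nullable symbol.

{P}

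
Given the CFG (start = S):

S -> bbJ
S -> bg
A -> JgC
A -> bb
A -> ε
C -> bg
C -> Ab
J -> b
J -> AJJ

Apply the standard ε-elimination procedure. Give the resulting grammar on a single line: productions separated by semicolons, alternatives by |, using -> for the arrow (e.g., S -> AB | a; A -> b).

Nullable set: {A}.
Drop A -> ε.
C -> Ab: A nullable, giving Ab | b.
J -> AJJ: A nullable, giving AJJ | JJ.
Unchanged (no nullable symbols): S -> bbJ; S -> bg; A -> JgC; A -> bb; C -> bg; J -> b.

S -> bg | bbJ; A -> bb | JgC; C -> b | Ab | bg; J -> b | JJ | AJJ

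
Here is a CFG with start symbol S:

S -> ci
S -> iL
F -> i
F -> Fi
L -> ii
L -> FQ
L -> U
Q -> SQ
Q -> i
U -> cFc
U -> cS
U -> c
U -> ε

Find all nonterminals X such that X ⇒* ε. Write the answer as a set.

Directly nullable (have an ε-rule): {U}.
L is nullable via L -> U (every symbol on the right is already known nullable).
Not nullable: F, Q, S — each has a terminal in every rule's right-hand side or depends on a non-nullable symbol.

{L, U}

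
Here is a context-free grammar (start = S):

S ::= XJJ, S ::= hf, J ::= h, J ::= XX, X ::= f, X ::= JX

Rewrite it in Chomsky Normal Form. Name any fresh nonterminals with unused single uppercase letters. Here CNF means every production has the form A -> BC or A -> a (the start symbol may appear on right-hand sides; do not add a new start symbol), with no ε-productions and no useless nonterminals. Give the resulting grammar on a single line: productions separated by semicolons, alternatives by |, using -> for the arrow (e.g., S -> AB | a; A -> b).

S -> AB | XC; A -> h; B -> f; C -> JJ; J -> h | XX; X -> f | JX

No ε-productions.
No unit productions to eliminate.
TERM: introduce B -> f, A -> h and substitute in every rule of length ≥2.
BIN: S -> XJJ becomes S -> XC, C -> JJ.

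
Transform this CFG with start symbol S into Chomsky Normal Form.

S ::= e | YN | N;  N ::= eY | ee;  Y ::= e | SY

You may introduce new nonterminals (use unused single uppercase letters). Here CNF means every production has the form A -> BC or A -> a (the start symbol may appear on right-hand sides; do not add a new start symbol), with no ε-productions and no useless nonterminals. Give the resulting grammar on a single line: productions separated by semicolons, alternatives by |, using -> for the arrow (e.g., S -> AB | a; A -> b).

S -> e | AA | AY | YN; A -> e; N -> AA | AY; Y -> e | SY

No ε-productions.
After unit-elimination: S -> e | YN | eY | ee; N -> eY | ee; Y -> e | SY.
TERM: introduce A -> e and substitute in every rule of length ≥2.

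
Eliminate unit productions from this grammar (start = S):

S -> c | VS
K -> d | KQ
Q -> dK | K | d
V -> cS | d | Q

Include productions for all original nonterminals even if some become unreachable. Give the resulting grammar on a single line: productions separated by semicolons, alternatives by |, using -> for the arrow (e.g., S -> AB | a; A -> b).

Unit productions: Q->K, V->Q.
Unit pairs (A ⇒* B via units): (Q,K), (V,K), (V,Q).
S: inherits non-unit rules of {S} → VS | c.
K: inherits non-unit rules of {K} → KQ | d.
Q: inherits non-unit rules of {K, Q} → KQ | d | dK.
V: inherits non-unit rules of {K, Q, V} → KQ | cS | d | dK.

S -> c | VS; K -> d | KQ; Q -> d | KQ | dK; V -> d | KQ | cS | dK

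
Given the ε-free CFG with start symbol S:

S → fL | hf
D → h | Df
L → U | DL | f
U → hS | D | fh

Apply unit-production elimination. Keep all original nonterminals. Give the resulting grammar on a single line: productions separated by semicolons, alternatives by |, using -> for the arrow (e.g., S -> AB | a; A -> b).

S -> fL | hf; D -> h | Df; L -> f | h | DL | Df | fh | hS; U -> h | Df | fh | hS

Unit productions: L->U, U->D.
Unit pairs (A ⇒* B via units): (L,D), (L,U), (U,D).
S: inherits non-unit rules of {S} → fL | hf.
D: inherits non-unit rules of {D} → Df | h.
L: inherits non-unit rules of {D, L, U} → DL | Df | f | fh | h | hS.
U: inherits non-unit rules of {D, U} → Df | fh | h | hS.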